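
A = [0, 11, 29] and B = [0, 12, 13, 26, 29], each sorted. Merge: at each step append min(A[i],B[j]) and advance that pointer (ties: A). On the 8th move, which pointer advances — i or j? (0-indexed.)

[i=0,j=0] A[i]=0<=B[j]=0 take 0 → i++
[i=1,j=0] A[i]=11>B[j]=0 take 0 → j++
[i=1,j=1] A[i]=11<=B[j]=12 take 11 → i++
[i=2,j=1] A[i]=29>B[j]=12 take 12 → j++
[i=2,j=2] A[i]=29>B[j]=13 take 13 → j++
[i=2,j=3] A[i]=29>B[j]=26 take 26 → j++
[i=2,j=4] A[i]=29<=B[j]=29 take 29 → i++
[i=3,j=4] A done, take B[j]=29 → j++

j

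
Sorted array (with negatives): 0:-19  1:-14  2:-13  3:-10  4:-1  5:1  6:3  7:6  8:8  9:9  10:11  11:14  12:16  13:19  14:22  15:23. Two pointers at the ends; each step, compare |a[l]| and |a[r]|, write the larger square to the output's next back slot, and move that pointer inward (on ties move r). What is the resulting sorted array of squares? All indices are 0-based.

[0,15] |-19|<=|23| out[15]=529 → r--
[0,14] |-19|<=|22| out[14]=484 → r--
[0,13] |-19|<=|19| out[13]=361 → r--
[0,12] |-19|>|16| out[12]=361 → l++
[1,12] |-14|<=|16| out[11]=256 → r--
[1,11] |-14|<=|14| out[10]=196 → r--
[1,10] |-14|>|11| out[9]=196 → l++
[2,10] |-13|>|11| out[8]=169 → l++
[3,10] |-10|<=|11| out[7]=121 → r--
[3,9] |-10|>|9| out[6]=100 → l++
[4,9] |-1|<=|9| out[5]=81 → r--
[4,8] |-1|<=|8| out[4]=64 → r--
[4,7] |-1|<=|6| out[3]=36 → r--
[4,6] |-1|<=|3| out[2]=9 → r--
[4,5] |-1|<=|1| out[1]=1 → r--
[4,4] |-1|<=|-1| out[0]=1 → r--

[1, 1, 9, 36, 64, 81, 100, 121, 169, 196, 196, 256, 361, 361, 484, 529]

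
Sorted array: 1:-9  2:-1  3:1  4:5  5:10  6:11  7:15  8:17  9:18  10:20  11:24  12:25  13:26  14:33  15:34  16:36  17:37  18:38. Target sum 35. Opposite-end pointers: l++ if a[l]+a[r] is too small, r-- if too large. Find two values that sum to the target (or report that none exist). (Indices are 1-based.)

(-1, 36)

[1,18] -9+38=29 <35 → l++
[2,18] -1+38=37 >35 → r--
[2,17] -1+37=36 >35 → r--
[2,16] -1+36=35 → found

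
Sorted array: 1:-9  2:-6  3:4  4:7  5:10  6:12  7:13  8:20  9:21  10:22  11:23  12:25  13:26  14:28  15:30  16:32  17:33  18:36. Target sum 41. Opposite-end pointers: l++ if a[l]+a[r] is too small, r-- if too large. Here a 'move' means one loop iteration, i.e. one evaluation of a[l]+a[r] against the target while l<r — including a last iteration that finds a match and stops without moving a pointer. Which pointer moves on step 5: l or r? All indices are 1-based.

l

[1,18] -9+36=27 <41 → l++
[2,18] -6+36=30 <41 → l++
[3,18] 4+36=40 <41 → l++
[4,18] 7+36=43 >41 → r--
[4,17] 7+33=40 <41 → l++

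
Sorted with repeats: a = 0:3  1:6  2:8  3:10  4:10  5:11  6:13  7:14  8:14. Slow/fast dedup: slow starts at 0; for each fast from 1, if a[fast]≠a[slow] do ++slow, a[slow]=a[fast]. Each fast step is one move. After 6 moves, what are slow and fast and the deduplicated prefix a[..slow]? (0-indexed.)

slow=0 fast=1: a[fast]=6≠a[slow]=3 write a[1]=6, slow++,fast++
slow=1 fast=2: a[fast]=8≠a[slow]=6 write a[2]=8, slow++,fast++
slow=2 fast=3: a[fast]=10≠a[slow]=8 write a[3]=10, slow++,fast++
slow=3 fast=4: a[fast]=10=a[slow] dup, fast++
slow=3 fast=5: a[fast]=11≠a[slow]=10 write a[4]=11, slow++,fast++
slow=4 fast=6: a[fast]=13≠a[slow]=11 write a[5]=13, slow++,fast++

slow=5, fast=7, prefix=[3, 6, 8, 10, 11, 13]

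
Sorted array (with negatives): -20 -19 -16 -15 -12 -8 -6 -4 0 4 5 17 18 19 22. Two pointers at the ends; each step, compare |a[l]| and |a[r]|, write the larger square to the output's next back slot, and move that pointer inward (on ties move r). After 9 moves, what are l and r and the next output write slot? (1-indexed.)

l=6, r=11, next write slot=6

[1,15] |-20|<=|22| out[15]=484 → r--
[1,14] |-20|>|19| out[14]=400 → l++
[2,14] |-19|<=|19| out[13]=361 → r--
[2,13] |-19|>|18| out[12]=361 → l++
[3,13] |-16|<=|18| out[11]=324 → r--
[3,12] |-16|<=|17| out[10]=289 → r--
[3,11] |-16|>|5| out[9]=256 → l++
[4,11] |-15|>|5| out[8]=225 → l++
[5,11] |-12|>|5| out[7]=144 → l++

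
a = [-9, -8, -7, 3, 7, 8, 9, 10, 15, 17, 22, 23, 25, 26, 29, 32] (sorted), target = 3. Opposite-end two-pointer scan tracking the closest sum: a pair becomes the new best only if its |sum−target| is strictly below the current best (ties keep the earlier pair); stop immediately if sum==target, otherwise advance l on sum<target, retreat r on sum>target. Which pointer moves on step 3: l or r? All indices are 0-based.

r

l=0 r=15: -9+32=23 d=20 *, r--
l=0 r=14: -9+29=20 d=17 *, r--
l=0 r=13: -9+26=17 d=14 *, r--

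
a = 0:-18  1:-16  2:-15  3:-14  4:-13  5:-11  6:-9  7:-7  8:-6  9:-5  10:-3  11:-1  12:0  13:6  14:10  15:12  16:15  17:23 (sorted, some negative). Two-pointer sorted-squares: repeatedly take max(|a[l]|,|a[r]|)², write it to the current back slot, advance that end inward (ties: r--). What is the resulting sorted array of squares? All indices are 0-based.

[0, 1, 9, 25, 36, 36, 49, 81, 100, 121, 144, 169, 196, 225, 225, 256, 324, 529]

[0,17] |-18|<=|23| out[17]=529 → r--
[0,16] |-18|>|15| out[16]=324 → l++
[1,16] |-16|>|15| out[15]=256 → l++
[2,16] |-15|<=|15| out[14]=225 → r--
[2,15] |-15|>|12| out[13]=225 → l++
[3,15] |-14|>|12| out[12]=196 → l++
[4,15] |-13|>|12| out[11]=169 → l++
[5,15] |-11|<=|12| out[10]=144 → r--
[5,14] |-11|>|10| out[9]=121 → l++
[6,14] |-9|<=|10| out[8]=100 → r--
[6,13] |-9|>|6| out[7]=81 → l++
[7,13] |-7|>|6| out[6]=49 → l++
[8,13] |-6|<=|6| out[5]=36 → r--
[8,12] |-6|>|0| out[4]=36 → l++
[9,12] |-5|>|0| out[3]=25 → l++
[10,12] |-3|>|0| out[2]=9 → l++
[11,12] |-1|>|0| out[1]=1 → l++
[12,12] |0|<=|0| out[0]=0 → r--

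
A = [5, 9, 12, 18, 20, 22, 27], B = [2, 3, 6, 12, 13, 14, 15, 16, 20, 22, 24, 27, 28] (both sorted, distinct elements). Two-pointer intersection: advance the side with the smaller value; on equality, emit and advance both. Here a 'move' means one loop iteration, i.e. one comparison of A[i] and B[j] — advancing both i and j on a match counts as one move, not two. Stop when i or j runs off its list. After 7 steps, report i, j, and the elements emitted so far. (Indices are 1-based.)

i=1 j=1: 5>2, j++
i=1 j=2: 5>3, j++
i=1 j=3: 5<6, i++
i=2 j=3: 9>6, j++
i=2 j=4: 9<12, i++
i=3 j=4: 12==12 emit, i++,j++
i=4 j=5: 18>13, j++

i=4, j=6, emitted=[12]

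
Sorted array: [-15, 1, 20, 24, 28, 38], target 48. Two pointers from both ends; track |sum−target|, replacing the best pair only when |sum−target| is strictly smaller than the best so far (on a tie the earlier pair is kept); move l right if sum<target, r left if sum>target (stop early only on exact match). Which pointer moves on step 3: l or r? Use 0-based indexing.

[0,5] -15+38=23 d=25 * → l++
[1,5] 1+38=39 d=9 * → l++
[2,5] 20+38=58 d=10 → r--

r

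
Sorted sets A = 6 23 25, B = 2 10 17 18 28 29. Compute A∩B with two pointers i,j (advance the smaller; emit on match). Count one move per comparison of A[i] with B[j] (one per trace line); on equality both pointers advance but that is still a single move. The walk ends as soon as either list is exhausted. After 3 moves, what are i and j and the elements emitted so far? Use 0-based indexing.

i=1, j=2, emitted=[]

[i=0,j=0] 6>2 → j++
[i=0,j=1] 6<10 → i++
[i=1,j=1] 23>10 → j++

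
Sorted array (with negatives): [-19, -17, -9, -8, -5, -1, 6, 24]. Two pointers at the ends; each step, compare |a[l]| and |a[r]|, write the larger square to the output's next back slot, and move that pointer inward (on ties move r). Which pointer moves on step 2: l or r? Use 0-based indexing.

l

l=0 r=7: |-19|<=|24| out[7]=576, r--
l=0 r=6: |-19|>|6| out[6]=361, l++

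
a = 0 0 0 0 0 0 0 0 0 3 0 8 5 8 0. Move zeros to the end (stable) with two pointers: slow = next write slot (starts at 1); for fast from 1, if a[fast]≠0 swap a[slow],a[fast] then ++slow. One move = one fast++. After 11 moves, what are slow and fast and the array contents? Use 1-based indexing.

slow=1 fast=1: a[fast]=0, fast++
slow=1 fast=2: a[fast]=0, fast++
slow=1 fast=3: a[fast]=0, fast++
slow=1 fast=4: a[fast]=0, fast++
slow=1 fast=5: a[fast]=0, fast++
slow=1 fast=6: a[fast]=0, fast++
slow=1 fast=7: a[fast]=0, fast++
slow=1 fast=8: a[fast]=0, fast++
slow=1 fast=9: a[fast]=0, fast++
slow=1 fast=10: a[fast]=3≠0 swap→a[1]=3, slow++,fast++
slow=2 fast=11: a[fast]=0, fast++

slow=2, fast=12, a=[3, 0, 0, 0, 0, 0, 0, 0, 0, 0, 0, 8, 5, 8, 0]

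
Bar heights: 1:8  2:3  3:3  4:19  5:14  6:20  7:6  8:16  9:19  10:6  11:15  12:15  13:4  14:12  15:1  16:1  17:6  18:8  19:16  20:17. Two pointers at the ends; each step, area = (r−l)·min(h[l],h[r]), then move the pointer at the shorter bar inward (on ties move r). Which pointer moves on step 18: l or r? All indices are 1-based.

l=1 r=20: min(8,17)*19=152 best=152 *, l++
l=2 r=20: min(3,17)*18=54 best=152, l++
l=3 r=20: min(3,17)*17=51 best=152, l++
l=4 r=20: min(19,17)*16=272 best=272 *, r--
l=4 r=19: min(19,16)*15=240 best=272, r--
l=4 r=18: min(19,8)*14=112 best=272, r--
l=4 r=17: min(19,6)*13=78 best=272, r--
l=4 r=16: min(19,1)*12=12 best=272, r--
l=4 r=15: min(19,1)*11=11 best=272, r--
l=4 r=14: min(19,12)*10=120 best=272, r--
l=4 r=13: min(19,4)*9=36 best=272, r--
l=4 r=12: min(19,15)*8=120 best=272, r--
l=4 r=11: min(19,15)*7=105 best=272, r--
l=4 r=10: min(19,6)*6=36 best=272, r--
l=4 r=9: min(19,19)*5=95 best=272, r--
l=4 r=8: min(19,16)*4=64 best=272, r--
l=4 r=7: min(19,6)*3=18 best=272, r--
l=4 r=6: min(19,20)*2=38 best=272, l++

l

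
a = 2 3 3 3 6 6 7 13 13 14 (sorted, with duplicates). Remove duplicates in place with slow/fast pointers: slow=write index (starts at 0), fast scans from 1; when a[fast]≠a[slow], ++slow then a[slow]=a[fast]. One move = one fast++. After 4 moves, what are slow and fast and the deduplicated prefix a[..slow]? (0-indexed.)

slow=0 fast=1: a[fast]=3≠a[slow]=2 write a[1]=3, slow++,fast++
slow=1 fast=2: a[fast]=3=a[slow] dup, fast++
slow=1 fast=3: a[fast]=3=a[slow] dup, fast++
slow=1 fast=4: a[fast]=6≠a[slow]=3 write a[2]=6, slow++,fast++

slow=2, fast=5, prefix=[2, 3, 6]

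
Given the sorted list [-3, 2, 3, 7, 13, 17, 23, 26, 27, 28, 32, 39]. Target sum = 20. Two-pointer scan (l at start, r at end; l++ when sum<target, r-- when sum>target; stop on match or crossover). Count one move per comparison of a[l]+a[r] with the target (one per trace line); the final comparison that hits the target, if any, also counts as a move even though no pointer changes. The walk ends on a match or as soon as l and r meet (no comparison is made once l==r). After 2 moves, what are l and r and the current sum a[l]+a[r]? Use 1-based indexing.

l=1 r=12: -3+39=36 >20, r--
l=1 r=11: -3+32=29 >20, r--

l=1, r=10, sum=25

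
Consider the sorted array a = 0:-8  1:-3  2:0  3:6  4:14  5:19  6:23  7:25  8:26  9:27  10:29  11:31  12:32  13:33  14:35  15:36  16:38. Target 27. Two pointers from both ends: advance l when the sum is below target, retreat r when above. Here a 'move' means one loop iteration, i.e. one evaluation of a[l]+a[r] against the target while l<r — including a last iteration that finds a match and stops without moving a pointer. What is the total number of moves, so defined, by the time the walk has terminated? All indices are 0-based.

3 moves

l=0 r=16: -8+38=30 >27, r--
l=0 r=15: -8+36=28 >27, r--
l=0 r=14: -8+35=27, found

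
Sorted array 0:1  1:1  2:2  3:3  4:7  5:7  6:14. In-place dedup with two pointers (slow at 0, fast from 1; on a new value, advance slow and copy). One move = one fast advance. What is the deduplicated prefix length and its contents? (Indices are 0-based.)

slow=0 fast=1: a[fast]=1=a[slow] dup, fast++
slow=0 fast=2: a[fast]=2≠a[slow]=1 write a[1]=2, slow++,fast++
slow=1 fast=3: a[fast]=3≠a[slow]=2 write a[2]=3, slow++,fast++
slow=2 fast=4: a[fast]=7≠a[slow]=3 write a[3]=7, slow++,fast++
slow=3 fast=5: a[fast]=7=a[slow] dup, fast++
slow=3 fast=6: a[fast]=14≠a[slow]=7 write a[4]=14, slow++,fast++

length 5; prefix = [1, 2, 3, 7, 14]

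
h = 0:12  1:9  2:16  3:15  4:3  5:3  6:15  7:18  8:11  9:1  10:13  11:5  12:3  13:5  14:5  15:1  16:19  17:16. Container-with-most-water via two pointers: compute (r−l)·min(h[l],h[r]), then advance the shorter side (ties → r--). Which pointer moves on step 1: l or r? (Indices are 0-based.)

l

l=0 r=17: min(12,16)*17=204 best=204 *, l++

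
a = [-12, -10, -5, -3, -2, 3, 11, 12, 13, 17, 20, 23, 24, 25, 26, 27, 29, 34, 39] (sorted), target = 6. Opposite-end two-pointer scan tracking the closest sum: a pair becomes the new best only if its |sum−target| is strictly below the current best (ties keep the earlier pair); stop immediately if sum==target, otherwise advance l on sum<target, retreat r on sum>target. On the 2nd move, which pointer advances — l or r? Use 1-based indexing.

[1,19] -12+39=27 d=21 * → r--
[1,18] -12+34=22 d=16 * → r--

r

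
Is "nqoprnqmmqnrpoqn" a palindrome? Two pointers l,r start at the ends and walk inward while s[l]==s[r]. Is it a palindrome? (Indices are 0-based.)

palindrome

l=0 r=15: 'n'=='n', l++,r--
l=1 r=14: 'q'=='q', l++,r--
l=2 r=13: 'o'=='o', l++,r--
l=3 r=12: 'p'=='p', l++,r--
l=4 r=11: 'r'=='r', l++,r--
l=5 r=10: 'n'=='n', l++,r--
l=6 r=9: 'q'=='q', l++,r--
l=7 r=8: 'm'=='m', l++,r--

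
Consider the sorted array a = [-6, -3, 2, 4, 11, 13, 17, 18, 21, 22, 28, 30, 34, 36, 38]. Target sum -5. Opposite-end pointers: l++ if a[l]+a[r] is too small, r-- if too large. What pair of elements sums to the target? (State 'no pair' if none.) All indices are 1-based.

[1,15] -6+38=32 >-5 → r--
[1,14] -6+36=30 >-5 → r--
[1,13] -6+34=28 >-5 → r--
[1,12] -6+30=24 >-5 → r--
[1,11] -6+28=22 >-5 → r--
[1,10] -6+22=16 >-5 → r--
[1,9] -6+21=15 >-5 → r--
[1,8] -6+18=12 >-5 → r--
[1,7] -6+17=11 >-5 → r--
[1,6] -6+13=7 >-5 → r--
[1,5] -6+11=5 >-5 → r--
[1,4] -6+4=-2 >-5 → r--
[1,3] -6+2=-4 >-5 → r--
[1,2] -6+-3=-9 <-5 → l++

no pair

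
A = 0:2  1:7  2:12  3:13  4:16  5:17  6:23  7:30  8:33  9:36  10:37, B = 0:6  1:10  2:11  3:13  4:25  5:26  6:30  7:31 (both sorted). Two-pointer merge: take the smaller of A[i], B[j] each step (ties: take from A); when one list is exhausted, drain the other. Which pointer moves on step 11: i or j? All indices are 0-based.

[i=0,j=0] A[i]=2<=B[j]=6 take 2 → i++
[i=1,j=0] A[i]=7>B[j]=6 take 6 → j++
[i=1,j=1] A[i]=7<=B[j]=10 take 7 → i++
[i=2,j=1] A[i]=12>B[j]=10 take 10 → j++
[i=2,j=2] A[i]=12>B[j]=11 take 11 → j++
[i=2,j=3] A[i]=12<=B[j]=13 take 12 → i++
[i=3,j=3] A[i]=13<=B[j]=13 take 13 → i++
[i=4,j=3] A[i]=16>B[j]=13 take 13 → j++
[i=4,j=4] A[i]=16<=B[j]=25 take 16 → i++
[i=5,j=4] A[i]=17<=B[j]=25 take 17 → i++
[i=6,j=4] A[i]=23<=B[j]=25 take 23 → i++

i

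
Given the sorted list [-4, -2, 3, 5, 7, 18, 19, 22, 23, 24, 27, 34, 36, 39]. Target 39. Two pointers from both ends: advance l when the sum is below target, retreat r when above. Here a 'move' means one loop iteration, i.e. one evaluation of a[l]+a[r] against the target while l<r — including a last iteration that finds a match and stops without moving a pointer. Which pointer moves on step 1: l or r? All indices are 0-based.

[0,13] -4+39=35 <39 → l++

l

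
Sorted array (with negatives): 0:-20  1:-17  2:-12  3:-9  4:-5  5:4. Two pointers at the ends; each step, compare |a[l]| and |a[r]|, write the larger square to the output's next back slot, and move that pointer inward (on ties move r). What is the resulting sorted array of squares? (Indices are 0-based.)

[16, 25, 81, 144, 289, 400]

l=0 r=5: |-20|>|4| out[5]=400, l++
l=1 r=5: |-17|>|4| out[4]=289, l++
l=2 r=5: |-12|>|4| out[3]=144, l++
l=3 r=5: |-9|>|4| out[2]=81, l++
l=4 r=5: |-5|>|4| out[1]=25, l++
l=5 r=5: |4|<=|4| out[0]=16, r--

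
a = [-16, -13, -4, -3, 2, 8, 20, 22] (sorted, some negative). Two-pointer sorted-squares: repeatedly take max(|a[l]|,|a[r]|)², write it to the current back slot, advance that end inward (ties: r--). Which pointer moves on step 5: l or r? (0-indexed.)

r

l=0 r=7: |-16|<=|22| out[7]=484, r--
l=0 r=6: |-16|<=|20| out[6]=400, r--
l=0 r=5: |-16|>|8| out[5]=256, l++
l=1 r=5: |-13|>|8| out[4]=169, l++
l=2 r=5: |-4|<=|8| out[3]=64, r--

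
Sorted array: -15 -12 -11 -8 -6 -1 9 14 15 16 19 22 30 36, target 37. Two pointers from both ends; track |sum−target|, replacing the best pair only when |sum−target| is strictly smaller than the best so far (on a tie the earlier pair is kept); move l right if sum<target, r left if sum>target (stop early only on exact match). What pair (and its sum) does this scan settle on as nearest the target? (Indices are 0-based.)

pair (15, 22) with sum 37 (|Δ|=0)

l=0 r=13: -15+36=21 d=16 *, l++
l=1 r=13: -12+36=24 d=13 *, l++
l=2 r=13: -11+36=25 d=12 *, l++
l=3 r=13: -8+36=28 d=9 *, l++
l=4 r=13: -6+36=30 d=7 *, l++
l=5 r=13: -1+36=35 d=2 *, l++
l=6 r=13: 9+36=45 d=8, r--
l=6 r=12: 9+30=39 d=2, r--
l=6 r=11: 9+22=31 d=6, l++
l=7 r=11: 14+22=36 d=1 *, l++
l=8 r=11: 15+22=37 d=0 *, stop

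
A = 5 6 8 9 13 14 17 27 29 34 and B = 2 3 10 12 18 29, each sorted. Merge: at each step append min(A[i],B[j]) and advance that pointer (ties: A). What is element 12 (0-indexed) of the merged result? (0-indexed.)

[i=0,j=0] A[i]=5>B[j]=2 take 2 → j++
[i=0,j=1] A[i]=5>B[j]=3 take 3 → j++
[i=0,j=2] A[i]=5<=B[j]=10 take 5 → i++
[i=1,j=2] A[i]=6<=B[j]=10 take 6 → i++
[i=2,j=2] A[i]=8<=B[j]=10 take 8 → i++
[i=3,j=2] A[i]=9<=B[j]=10 take 9 → i++
[i=4,j=2] A[i]=13>B[j]=10 take 10 → j++
[i=4,j=3] A[i]=13>B[j]=12 take 12 → j++
[i=4,j=4] A[i]=13<=B[j]=18 take 13 → i++
[i=5,j=4] A[i]=14<=B[j]=18 take 14 → i++
[i=6,j=4] A[i]=17<=B[j]=18 take 17 → i++
[i=7,j=4] A[i]=27>B[j]=18 take 18 → j++
[i=7,j=5] A[i]=27<=B[j]=29 take 27 → i++
[i=8,j=5] A[i]=29<=B[j]=29 take 29 → i++
[i=9,j=5] A[i]=34>B[j]=29 take 29 → j++
[i=9,j=6] B done, take A[i]=34 → i++

merged[12] = 27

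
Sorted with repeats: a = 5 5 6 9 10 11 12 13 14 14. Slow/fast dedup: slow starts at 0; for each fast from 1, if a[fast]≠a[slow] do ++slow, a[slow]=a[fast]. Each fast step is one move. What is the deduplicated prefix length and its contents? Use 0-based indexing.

slow=0 fast=1: a[fast]=5=a[slow] dup, fast++
slow=0 fast=2: a[fast]=6≠a[slow]=5 write a[1]=6, slow++,fast++
slow=1 fast=3: a[fast]=9≠a[slow]=6 write a[2]=9, slow++,fast++
slow=2 fast=4: a[fast]=10≠a[slow]=9 write a[3]=10, slow++,fast++
slow=3 fast=5: a[fast]=11≠a[slow]=10 write a[4]=11, slow++,fast++
slow=4 fast=6: a[fast]=12≠a[slow]=11 write a[5]=12, slow++,fast++
slow=5 fast=7: a[fast]=13≠a[slow]=12 write a[6]=13, slow++,fast++
slow=6 fast=8: a[fast]=14≠a[slow]=13 write a[7]=14, slow++,fast++
slow=7 fast=9: a[fast]=14=a[slow] dup, fast++

length 8; prefix = [5, 6, 9, 10, 11, 12, 13, 14]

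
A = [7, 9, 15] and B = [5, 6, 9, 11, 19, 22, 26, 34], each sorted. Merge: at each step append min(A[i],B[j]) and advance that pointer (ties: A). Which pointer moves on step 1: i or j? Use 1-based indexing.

j

i=1 j=1: A[i]=7>B[j]=5 take 5, j++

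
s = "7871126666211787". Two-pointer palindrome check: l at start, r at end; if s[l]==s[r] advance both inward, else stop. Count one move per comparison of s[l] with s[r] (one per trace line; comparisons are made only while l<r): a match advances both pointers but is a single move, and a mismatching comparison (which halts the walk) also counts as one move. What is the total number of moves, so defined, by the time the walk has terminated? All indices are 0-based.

[0,15] '7'=='7' → l++,r--
[1,14] '8'=='8' → l++,r--
[2,13] '7'=='7' → l++,r--
[3,12] '1'=='1' → l++,r--
[4,11] '1'=='1' → l++,r--
[5,10] '2'=='2' → l++,r--
[6,9] '6'=='6' → l++,r--
[7,8] '6'=='6' → l++,r--

8 moves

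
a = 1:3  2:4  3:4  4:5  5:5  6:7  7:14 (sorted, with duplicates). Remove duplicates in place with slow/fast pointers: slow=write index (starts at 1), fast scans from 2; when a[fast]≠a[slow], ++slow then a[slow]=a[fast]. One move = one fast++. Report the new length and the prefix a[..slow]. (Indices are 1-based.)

(s=1,f=2) a[fast]=4≠a[slow]=3 write a[2]=4 → slow++,fast++
(s=2,f=3) a[fast]=4=a[slow] dup → fast++
(s=2,f=4) a[fast]=5≠a[slow]=4 write a[3]=5 → slow++,fast++
(s=3,f=5) a[fast]=5=a[slow] dup → fast++
(s=3,f=6) a[fast]=7≠a[slow]=5 write a[4]=7 → slow++,fast++
(s=4,f=7) a[fast]=14≠a[slow]=7 write a[5]=14 → slow++,fast++

length 5; prefix = [3, 4, 5, 7, 14]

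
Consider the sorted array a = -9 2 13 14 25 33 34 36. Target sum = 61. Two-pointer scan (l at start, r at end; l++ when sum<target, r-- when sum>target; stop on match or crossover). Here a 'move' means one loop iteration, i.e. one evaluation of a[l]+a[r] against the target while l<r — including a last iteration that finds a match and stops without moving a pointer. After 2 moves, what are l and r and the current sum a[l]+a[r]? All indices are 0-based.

l=2, r=7, sum=49

l=0 r=7: -9+36=27 <61, l++
l=1 r=7: 2+36=38 <61, l++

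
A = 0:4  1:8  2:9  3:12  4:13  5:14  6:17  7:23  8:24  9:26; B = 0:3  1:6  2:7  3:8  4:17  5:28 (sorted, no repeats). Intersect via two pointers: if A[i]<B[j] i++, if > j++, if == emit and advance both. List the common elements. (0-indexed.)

intersection = [8, 17]

[i=0,j=0] 4>3 → j++
[i=0,j=1] 4<6 → i++
[i=1,j=1] 8>6 → j++
[i=1,j=2] 8>7 → j++
[i=1,j=3] 8==8 emit → i++,j++
[i=2,j=4] 9<17 → i++
[i=3,j=4] 12<17 → i++
[i=4,j=4] 13<17 → i++
[i=5,j=4] 14<17 → i++
[i=6,j=4] 17==17 emit → i++,j++
[i=7,j=5] 23<28 → i++
[i=8,j=5] 24<28 → i++
[i=9,j=5] 26<28 → i++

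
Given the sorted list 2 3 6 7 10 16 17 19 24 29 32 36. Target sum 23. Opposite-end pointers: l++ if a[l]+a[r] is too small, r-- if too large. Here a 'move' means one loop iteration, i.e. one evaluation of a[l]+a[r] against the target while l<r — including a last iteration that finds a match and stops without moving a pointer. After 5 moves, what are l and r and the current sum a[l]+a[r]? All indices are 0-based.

[0,11] 2+36=38 >23 → r--
[0,10] 2+32=34 >23 → r--
[0,9] 2+29=31 >23 → r--
[0,8] 2+24=26 >23 → r--
[0,7] 2+19=21 <23 → l++

l=1, r=7, sum=22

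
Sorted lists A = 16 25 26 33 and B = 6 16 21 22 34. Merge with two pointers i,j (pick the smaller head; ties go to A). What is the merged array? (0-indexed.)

i=0 j=0: A[i]=16>B[j]=6 take 6, j++
i=0 j=1: A[i]=16<=B[j]=16 take 16, i++
i=1 j=1: A[i]=25>B[j]=16 take 16, j++
i=1 j=2: A[i]=25>B[j]=21 take 21, j++
i=1 j=3: A[i]=25>B[j]=22 take 22, j++
i=1 j=4: A[i]=25<=B[j]=34 take 25, i++
i=2 j=4: A[i]=26<=B[j]=34 take 26, i++
i=3 j=4: A[i]=33<=B[j]=34 take 33, i++
i=4 j=4: A done, take B[j]=34, j++

[6, 16, 16, 21, 22, 25, 26, 33, 34]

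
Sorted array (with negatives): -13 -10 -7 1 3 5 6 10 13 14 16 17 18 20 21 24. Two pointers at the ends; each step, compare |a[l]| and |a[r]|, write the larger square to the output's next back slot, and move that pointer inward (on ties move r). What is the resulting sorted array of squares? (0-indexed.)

[1, 9, 25, 36, 49, 100, 100, 169, 169, 196, 256, 289, 324, 400, 441, 576]

l=0 r=15: |-13|<=|24| out[15]=576, r--
l=0 r=14: |-13|<=|21| out[14]=441, r--
l=0 r=13: |-13|<=|20| out[13]=400, r--
l=0 r=12: |-13|<=|18| out[12]=324, r--
l=0 r=11: |-13|<=|17| out[11]=289, r--
l=0 r=10: |-13|<=|16| out[10]=256, r--
l=0 r=9: |-13|<=|14| out[9]=196, r--
l=0 r=8: |-13|<=|13| out[8]=169, r--
l=0 r=7: |-13|>|10| out[7]=169, l++
l=1 r=7: |-10|<=|10| out[6]=100, r--
l=1 r=6: |-10|>|6| out[5]=100, l++
l=2 r=6: |-7|>|6| out[4]=49, l++
l=3 r=6: |1|<=|6| out[3]=36, r--
l=3 r=5: |1|<=|5| out[2]=25, r--
l=3 r=4: |1|<=|3| out[1]=9, r--
l=3 r=3: |1|<=|1| out[0]=1, r--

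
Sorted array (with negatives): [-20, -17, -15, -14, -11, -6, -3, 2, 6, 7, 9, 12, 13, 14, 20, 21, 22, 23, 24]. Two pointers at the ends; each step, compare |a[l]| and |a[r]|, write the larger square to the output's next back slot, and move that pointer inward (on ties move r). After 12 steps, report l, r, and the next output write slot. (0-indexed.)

[0,18] |-20|<=|24| out[18]=576 → r--
[0,17] |-20|<=|23| out[17]=529 → r--
[0,16] |-20|<=|22| out[16]=484 → r--
[0,15] |-20|<=|21| out[15]=441 → r--
[0,14] |-20|<=|20| out[14]=400 → r--
[0,13] |-20|>|14| out[13]=400 → l++
[1,13] |-17|>|14| out[12]=289 → l++
[2,13] |-15|>|14| out[11]=225 → l++
[3,13] |-14|<=|14| out[10]=196 → r--
[3,12] |-14|>|13| out[9]=196 → l++
[4,12] |-11|<=|13| out[8]=169 → r--
[4,11] |-11|<=|12| out[7]=144 → r--

l=4, r=10, next write slot=6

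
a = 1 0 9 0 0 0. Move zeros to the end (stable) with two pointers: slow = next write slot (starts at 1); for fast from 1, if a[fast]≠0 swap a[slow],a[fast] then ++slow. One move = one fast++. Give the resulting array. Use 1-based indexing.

[1, 9, 0, 0, 0, 0]

slow=1 fast=1: a[fast]=1≠0 swap→a[1]=1, slow++,fast++
slow=2 fast=2: a[fast]=0, fast++
slow=2 fast=3: a[fast]=9≠0 swap→a[2]=9, slow++,fast++
slow=3 fast=4: a[fast]=0, fast++
slow=3 fast=5: a[fast]=0, fast++
slow=3 fast=6: a[fast]=0, fast++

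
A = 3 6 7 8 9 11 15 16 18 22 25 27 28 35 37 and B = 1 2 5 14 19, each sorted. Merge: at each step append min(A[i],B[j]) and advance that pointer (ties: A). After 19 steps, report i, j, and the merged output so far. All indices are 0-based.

[i=0,j=0] A[i]=3>B[j]=1 take 1 → j++
[i=0,j=1] A[i]=3>B[j]=2 take 2 → j++
[i=0,j=2] A[i]=3<=B[j]=5 take 3 → i++
[i=1,j=2] A[i]=6>B[j]=5 take 5 → j++
[i=1,j=3] A[i]=6<=B[j]=14 take 6 → i++
[i=2,j=3] A[i]=7<=B[j]=14 take 7 → i++
[i=3,j=3] A[i]=8<=B[j]=14 take 8 → i++
[i=4,j=3] A[i]=9<=B[j]=14 take 9 → i++
[i=5,j=3] A[i]=11<=B[j]=14 take 11 → i++
[i=6,j=3] A[i]=15>B[j]=14 take 14 → j++
[i=6,j=4] A[i]=15<=B[j]=19 take 15 → i++
[i=7,j=4] A[i]=16<=B[j]=19 take 16 → i++
[i=8,j=4] A[i]=18<=B[j]=19 take 18 → i++
[i=9,j=4] A[i]=22>B[j]=19 take 19 → j++
[i=9,j=5] B done, take A[i]=22 → i++
[i=10,j=5] B done, take A[i]=25 → i++
[i=11,j=5] B done, take A[i]=27 → i++
[i=12,j=5] B done, take A[i]=28 → i++
[i=13,j=5] B done, take A[i]=35 → i++

i=14, j=5, merged so far=[1, 2, 3, 5, 6, 7, 8, 9, 11, 14, 15, 16, 18, 19, 22, 25, 27, 28, 35]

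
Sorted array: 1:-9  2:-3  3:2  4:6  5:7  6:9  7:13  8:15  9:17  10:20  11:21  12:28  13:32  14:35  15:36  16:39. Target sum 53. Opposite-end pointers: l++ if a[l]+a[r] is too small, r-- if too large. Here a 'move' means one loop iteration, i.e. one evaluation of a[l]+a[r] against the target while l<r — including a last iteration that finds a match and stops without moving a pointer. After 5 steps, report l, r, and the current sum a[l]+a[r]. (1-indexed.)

[1,16] -9+39=30 <53 → l++
[2,16] -3+39=36 <53 → l++
[3,16] 2+39=41 <53 → l++
[4,16] 6+39=45 <53 → l++
[5,16] 7+39=46 <53 → l++

l=6, r=16, sum=48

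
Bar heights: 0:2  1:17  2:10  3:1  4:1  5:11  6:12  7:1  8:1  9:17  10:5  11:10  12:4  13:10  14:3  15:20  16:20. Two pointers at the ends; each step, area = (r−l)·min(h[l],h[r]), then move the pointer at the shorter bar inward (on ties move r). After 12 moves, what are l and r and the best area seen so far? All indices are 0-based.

l=0 r=16: min(2,20)*16=32 best=32 *, l++
l=1 r=16: min(17,20)*15=255 best=255 *, l++
l=2 r=16: min(10,20)*14=140 best=255, l++
l=3 r=16: min(1,20)*13=13 best=255, l++
l=4 r=16: min(1,20)*12=12 best=255, l++
l=5 r=16: min(11,20)*11=121 best=255, l++
l=6 r=16: min(12,20)*10=120 best=255, l++
l=7 r=16: min(1,20)*9=9 best=255, l++
l=8 r=16: min(1,20)*8=8 best=255, l++
l=9 r=16: min(17,20)*7=119 best=255, l++
l=10 r=16: min(5,20)*6=30 best=255, l++
l=11 r=16: min(10,20)*5=50 best=255, l++

l=12, r=16, best area=255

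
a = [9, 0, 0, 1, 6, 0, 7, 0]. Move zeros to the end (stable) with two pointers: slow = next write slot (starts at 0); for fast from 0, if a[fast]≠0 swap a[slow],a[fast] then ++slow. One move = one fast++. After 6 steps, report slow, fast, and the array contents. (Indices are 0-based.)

slow=0 fast=0: a[fast]=9≠0 swap→a[0]=9, slow++,fast++
slow=1 fast=1: a[fast]=0, fast++
slow=1 fast=2: a[fast]=0, fast++
slow=1 fast=3: a[fast]=1≠0 swap→a[1]=1, slow++,fast++
slow=2 fast=4: a[fast]=6≠0 swap→a[2]=6, slow++,fast++
slow=3 fast=5: a[fast]=0, fast++

slow=3, fast=6, a=[9, 1, 6, 0, 0, 0, 7, 0]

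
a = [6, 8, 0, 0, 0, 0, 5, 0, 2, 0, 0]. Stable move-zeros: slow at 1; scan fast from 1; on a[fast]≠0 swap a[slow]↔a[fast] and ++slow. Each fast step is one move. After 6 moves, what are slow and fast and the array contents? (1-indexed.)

slow=3, fast=7, a=[6, 8, 0, 0, 0, 0, 5, 0, 2, 0, 0]

slow=1 fast=1: a[fast]=6≠0 swap→a[1]=6, slow++,fast++
slow=2 fast=2: a[fast]=8≠0 swap→a[2]=8, slow++,fast++
slow=3 fast=3: a[fast]=0, fast++
slow=3 fast=4: a[fast]=0, fast++
slow=3 fast=5: a[fast]=0, fast++
slow=3 fast=6: a[fast]=0, fast++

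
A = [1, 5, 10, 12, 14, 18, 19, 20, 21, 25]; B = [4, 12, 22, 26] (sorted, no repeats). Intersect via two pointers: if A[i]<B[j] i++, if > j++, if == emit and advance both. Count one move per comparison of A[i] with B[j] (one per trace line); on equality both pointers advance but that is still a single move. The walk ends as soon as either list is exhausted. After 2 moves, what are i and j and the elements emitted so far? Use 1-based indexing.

i=2, j=2, emitted=[]

[i=1,j=1] 1<4 → i++
[i=2,j=1] 5>4 → j++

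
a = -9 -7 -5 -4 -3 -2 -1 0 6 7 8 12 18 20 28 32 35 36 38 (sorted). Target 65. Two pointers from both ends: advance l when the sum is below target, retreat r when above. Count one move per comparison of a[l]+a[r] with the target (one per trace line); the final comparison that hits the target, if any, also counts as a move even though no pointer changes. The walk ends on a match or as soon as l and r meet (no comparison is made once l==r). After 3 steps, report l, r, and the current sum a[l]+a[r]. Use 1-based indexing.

l=4, r=19, sum=34

[1,19] -9+38=29 <65 → l++
[2,19] -7+38=31 <65 → l++
[3,19] -5+38=33 <65 → l++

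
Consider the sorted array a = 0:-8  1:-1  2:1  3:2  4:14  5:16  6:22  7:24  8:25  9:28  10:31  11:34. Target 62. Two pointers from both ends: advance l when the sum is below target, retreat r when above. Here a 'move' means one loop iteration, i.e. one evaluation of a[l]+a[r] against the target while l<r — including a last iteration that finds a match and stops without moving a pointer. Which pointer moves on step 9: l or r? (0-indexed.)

l=0 r=11: -8+34=26 <62, l++
l=1 r=11: -1+34=33 <62, l++
l=2 r=11: 1+34=35 <62, l++
l=3 r=11: 2+34=36 <62, l++
l=4 r=11: 14+34=48 <62, l++
l=5 r=11: 16+34=50 <62, l++
l=6 r=11: 22+34=56 <62, l++
l=7 r=11: 24+34=58 <62, l++
l=8 r=11: 25+34=59 <62, l++

l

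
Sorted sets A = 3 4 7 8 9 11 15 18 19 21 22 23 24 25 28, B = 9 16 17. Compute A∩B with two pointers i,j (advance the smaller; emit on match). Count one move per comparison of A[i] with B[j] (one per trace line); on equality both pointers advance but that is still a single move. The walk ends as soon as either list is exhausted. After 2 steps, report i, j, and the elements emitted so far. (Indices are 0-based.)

i=2, j=0, emitted=[]

i=0 j=0: 3<9, i++
i=1 j=0: 4<9, i++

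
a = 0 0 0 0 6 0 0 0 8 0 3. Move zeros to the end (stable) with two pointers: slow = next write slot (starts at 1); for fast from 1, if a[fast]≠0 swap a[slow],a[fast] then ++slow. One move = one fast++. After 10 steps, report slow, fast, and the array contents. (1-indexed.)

slow=1 fast=1: a[fast]=0, fast++
slow=1 fast=2: a[fast]=0, fast++
slow=1 fast=3: a[fast]=0, fast++
slow=1 fast=4: a[fast]=0, fast++
slow=1 fast=5: a[fast]=6≠0 swap→a[1]=6, slow++,fast++
slow=2 fast=6: a[fast]=0, fast++
slow=2 fast=7: a[fast]=0, fast++
slow=2 fast=8: a[fast]=0, fast++
slow=2 fast=9: a[fast]=8≠0 swap→a[2]=8, slow++,fast++
slow=3 fast=10: a[fast]=0, fast++

slow=3, fast=11, a=[6, 8, 0, 0, 0, 0, 0, 0, 0, 0, 3]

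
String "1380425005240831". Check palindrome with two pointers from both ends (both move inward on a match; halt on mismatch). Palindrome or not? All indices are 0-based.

palindrome

[0,15] '1'=='1' → l++,r--
[1,14] '3'=='3' → l++,r--
[2,13] '8'=='8' → l++,r--
[3,12] '0'=='0' → l++,r--
[4,11] '4'=='4' → l++,r--
[5,10] '2'=='2' → l++,r--
[6,9] '5'=='5' → l++,r--
[7,8] '0'=='0' → l++,r--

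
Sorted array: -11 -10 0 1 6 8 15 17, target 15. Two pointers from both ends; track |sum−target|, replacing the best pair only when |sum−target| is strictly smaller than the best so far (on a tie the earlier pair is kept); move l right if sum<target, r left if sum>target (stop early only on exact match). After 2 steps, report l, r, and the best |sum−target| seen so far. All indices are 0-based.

[0,7] -11+17=6 d=9 * → l++
[1,7] -10+17=7 d=8 * → l++

l=2, r=7, best |Δ|=8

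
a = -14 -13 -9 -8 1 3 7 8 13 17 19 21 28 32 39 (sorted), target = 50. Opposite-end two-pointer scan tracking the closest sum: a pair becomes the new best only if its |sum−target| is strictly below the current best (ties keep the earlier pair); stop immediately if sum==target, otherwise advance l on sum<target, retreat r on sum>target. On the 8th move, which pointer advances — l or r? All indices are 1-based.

[1,15] -14+39=25 d=25 * → l++
[2,15] -13+39=26 d=24 * → l++
[3,15] -9+39=30 d=20 * → l++
[4,15] -8+39=31 d=19 * → l++
[5,15] 1+39=40 d=10 * → l++
[6,15] 3+39=42 d=8 * → l++
[7,15] 7+39=46 d=4 * → l++
[8,15] 8+39=47 d=3 * → l++

l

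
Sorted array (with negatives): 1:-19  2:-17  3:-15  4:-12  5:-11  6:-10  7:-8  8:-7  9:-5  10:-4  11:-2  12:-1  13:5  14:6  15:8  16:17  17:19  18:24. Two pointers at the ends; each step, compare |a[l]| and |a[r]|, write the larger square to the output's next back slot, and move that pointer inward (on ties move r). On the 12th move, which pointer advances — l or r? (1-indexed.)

l=1 r=18: |-19|<=|24| out[18]=576, r--
l=1 r=17: |-19|<=|19| out[17]=361, r--
l=1 r=16: |-19|>|17| out[16]=361, l++
l=2 r=16: |-17|<=|17| out[15]=289, r--
l=2 r=15: |-17|>|8| out[14]=289, l++
l=3 r=15: |-15|>|8| out[13]=225, l++
l=4 r=15: |-12|>|8| out[12]=144, l++
l=5 r=15: |-11|>|8| out[11]=121, l++
l=6 r=15: |-10|>|8| out[10]=100, l++
l=7 r=15: |-8|<=|8| out[9]=64, r--
l=7 r=14: |-8|>|6| out[8]=64, l++
l=8 r=14: |-7|>|6| out[7]=49, l++

l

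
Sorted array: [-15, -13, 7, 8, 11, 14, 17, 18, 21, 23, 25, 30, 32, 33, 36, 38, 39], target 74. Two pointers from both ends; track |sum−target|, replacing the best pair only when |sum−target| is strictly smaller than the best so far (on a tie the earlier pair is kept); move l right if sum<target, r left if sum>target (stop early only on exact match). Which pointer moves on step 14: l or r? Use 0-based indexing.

l

l=0 r=16: -15+39=24 d=50 *, l++
l=1 r=16: -13+39=26 d=48 *, l++
l=2 r=16: 7+39=46 d=28 *, l++
l=3 r=16: 8+39=47 d=27 *, l++
l=4 r=16: 11+39=50 d=24 *, l++
l=5 r=16: 14+39=53 d=21 *, l++
l=6 r=16: 17+39=56 d=18 *, l++
l=7 r=16: 18+39=57 d=17 *, l++
l=8 r=16: 21+39=60 d=14 *, l++
l=9 r=16: 23+39=62 d=12 *, l++
l=10 r=16: 25+39=64 d=10 *, l++
l=11 r=16: 30+39=69 d=5 *, l++
l=12 r=16: 32+39=71 d=3 *, l++
l=13 r=16: 33+39=72 d=2 *, l++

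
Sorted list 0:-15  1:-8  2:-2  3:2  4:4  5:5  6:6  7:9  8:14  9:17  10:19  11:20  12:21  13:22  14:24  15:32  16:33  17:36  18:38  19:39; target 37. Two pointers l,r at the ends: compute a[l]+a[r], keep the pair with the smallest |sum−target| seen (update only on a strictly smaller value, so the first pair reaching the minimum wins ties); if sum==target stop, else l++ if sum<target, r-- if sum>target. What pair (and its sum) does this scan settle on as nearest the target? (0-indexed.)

[0,19] -15+39=24 d=13 * → l++
[1,19] -8+39=31 d=6 * → l++
[2,19] -2+39=37 d=0 * → stop

pair (-2, 39) with sum 37 (|Δ|=0)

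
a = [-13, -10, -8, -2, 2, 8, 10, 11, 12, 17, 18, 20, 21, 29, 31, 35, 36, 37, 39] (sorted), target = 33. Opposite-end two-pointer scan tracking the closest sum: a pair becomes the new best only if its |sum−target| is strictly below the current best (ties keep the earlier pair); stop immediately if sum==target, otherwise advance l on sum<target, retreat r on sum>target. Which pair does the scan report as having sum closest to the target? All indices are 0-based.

pair (-2, 35) with sum 33 (|Δ|=0)

[0,18] -13+39=26 d=7 * → l++
[1,18] -10+39=29 d=4 * → l++
[2,18] -8+39=31 d=2 * → l++
[3,18] -2+39=37 d=4 → r--
[3,17] -2+37=35 d=2 → r--
[3,16] -2+36=34 d=1 * → r--
[3,15] -2+35=33 d=0 * → stop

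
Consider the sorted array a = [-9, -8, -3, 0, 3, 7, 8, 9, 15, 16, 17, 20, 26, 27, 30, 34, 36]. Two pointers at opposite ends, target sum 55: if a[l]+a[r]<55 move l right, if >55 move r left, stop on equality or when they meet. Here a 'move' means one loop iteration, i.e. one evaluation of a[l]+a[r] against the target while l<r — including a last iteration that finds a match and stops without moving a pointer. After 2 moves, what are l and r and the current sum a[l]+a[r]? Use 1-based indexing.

l=1 r=17: -9+36=27 <55, l++
l=2 r=17: -8+36=28 <55, l++

l=3, r=17, sum=33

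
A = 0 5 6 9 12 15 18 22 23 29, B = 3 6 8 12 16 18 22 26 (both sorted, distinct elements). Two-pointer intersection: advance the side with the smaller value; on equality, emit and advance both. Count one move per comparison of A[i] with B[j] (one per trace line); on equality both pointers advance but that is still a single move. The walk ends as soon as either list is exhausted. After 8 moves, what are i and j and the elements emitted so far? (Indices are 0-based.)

i=6, j=4, emitted=[6, 12]

i=0 j=0: 0<3, i++
i=1 j=0: 5>3, j++
i=1 j=1: 5<6, i++
i=2 j=1: 6==6 emit, i++,j++
i=3 j=2: 9>8, j++
i=3 j=3: 9<12, i++
i=4 j=3: 12==12 emit, i++,j++
i=5 j=4: 15<16, i++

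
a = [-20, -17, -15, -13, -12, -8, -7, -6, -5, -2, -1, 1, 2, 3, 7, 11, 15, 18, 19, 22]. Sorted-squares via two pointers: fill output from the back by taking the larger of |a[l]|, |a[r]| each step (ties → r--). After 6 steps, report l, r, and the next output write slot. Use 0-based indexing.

l=0 r=19: |-20|<=|22| out[19]=484, r--
l=0 r=18: |-20|>|19| out[18]=400, l++
l=1 r=18: |-17|<=|19| out[17]=361, r--
l=1 r=17: |-17|<=|18| out[16]=324, r--
l=1 r=16: |-17|>|15| out[15]=289, l++
l=2 r=16: |-15|<=|15| out[14]=225, r--

l=2, r=15, next write slot=13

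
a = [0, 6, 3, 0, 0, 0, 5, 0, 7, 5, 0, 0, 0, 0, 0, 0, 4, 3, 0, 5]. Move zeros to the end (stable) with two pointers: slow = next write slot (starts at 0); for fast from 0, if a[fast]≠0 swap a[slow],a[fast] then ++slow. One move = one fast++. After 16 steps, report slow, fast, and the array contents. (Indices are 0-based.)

slow=5, fast=16, a=[6, 3, 5, 7, 5, 0, 0, 0, 0, 0, 0, 0, 0, 0, 0, 0, 4, 3, 0, 5]

(s=0,f=0) a[fast]=0 → fast++
(s=0,f=1) a[fast]=6≠0 swap→a[0]=6 → slow++,fast++
(s=1,f=2) a[fast]=3≠0 swap→a[1]=3 → slow++,fast++
(s=2,f=3) a[fast]=0 → fast++
(s=2,f=4) a[fast]=0 → fast++
(s=2,f=5) a[fast]=0 → fast++
(s=2,f=6) a[fast]=5≠0 swap→a[2]=5 → slow++,fast++
(s=3,f=7) a[fast]=0 → fast++
(s=3,f=8) a[fast]=7≠0 swap→a[3]=7 → slow++,fast++
(s=4,f=9) a[fast]=5≠0 swap→a[4]=5 → slow++,fast++
(s=5,f=10) a[fast]=0 → fast++
(s=5,f=11) a[fast]=0 → fast++
(s=5,f=12) a[fast]=0 → fast++
(s=5,f=13) a[fast]=0 → fast++
(s=5,f=14) a[fast]=0 → fast++
(s=5,f=15) a[fast]=0 → fast++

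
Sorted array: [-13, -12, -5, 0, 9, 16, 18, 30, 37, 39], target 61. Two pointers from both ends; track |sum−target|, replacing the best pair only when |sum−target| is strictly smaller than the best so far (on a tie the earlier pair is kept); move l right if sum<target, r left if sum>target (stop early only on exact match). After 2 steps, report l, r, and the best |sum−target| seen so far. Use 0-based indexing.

[0,9] -13+39=26 d=35 * → l++
[1,9] -12+39=27 d=34 * → l++

l=2, r=9, best |Δ|=34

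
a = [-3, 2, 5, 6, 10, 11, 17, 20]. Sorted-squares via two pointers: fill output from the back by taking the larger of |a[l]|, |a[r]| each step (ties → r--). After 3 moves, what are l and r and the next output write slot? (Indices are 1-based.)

l=1, r=5, next write slot=5

[1,8] |-3|<=|20| out[8]=400 → r--
[1,7] |-3|<=|17| out[7]=289 → r--
[1,6] |-3|<=|11| out[6]=121 → r--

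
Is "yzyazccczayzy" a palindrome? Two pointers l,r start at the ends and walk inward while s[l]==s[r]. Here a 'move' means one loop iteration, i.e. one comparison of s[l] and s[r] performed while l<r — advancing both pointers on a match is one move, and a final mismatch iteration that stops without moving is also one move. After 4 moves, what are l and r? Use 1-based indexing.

l=1 r=13: 'y'=='y', l++,r--
l=2 r=12: 'z'=='z', l++,r--
l=3 r=11: 'y'=='y', l++,r--
l=4 r=10: 'a'=='a', l++,r--

l=5, r=9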